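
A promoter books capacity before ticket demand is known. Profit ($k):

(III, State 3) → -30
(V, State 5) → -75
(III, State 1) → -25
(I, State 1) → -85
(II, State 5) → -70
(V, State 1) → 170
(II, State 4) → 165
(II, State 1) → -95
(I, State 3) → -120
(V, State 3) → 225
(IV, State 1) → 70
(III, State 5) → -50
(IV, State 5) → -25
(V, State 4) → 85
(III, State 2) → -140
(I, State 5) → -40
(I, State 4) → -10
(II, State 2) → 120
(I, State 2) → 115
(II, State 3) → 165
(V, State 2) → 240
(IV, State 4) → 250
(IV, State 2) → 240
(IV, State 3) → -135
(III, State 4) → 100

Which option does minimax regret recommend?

V

Column bests: State 1=170, State 2=240, State 3=225, State 4=250, State 5=-25.
I regrets: 255, 125, 345, 260, 15 → max 345
II regrets: 265, 120, 60, 85, 45 → max 265
III regrets: 195, 380, 255, 150, 25 → max 380
IV regrets: 100, 0, 360, 0, 0 → max 360
V regrets: 0, 0, 0, 165, 50 → max 165
Smallest max regret = 165 → V.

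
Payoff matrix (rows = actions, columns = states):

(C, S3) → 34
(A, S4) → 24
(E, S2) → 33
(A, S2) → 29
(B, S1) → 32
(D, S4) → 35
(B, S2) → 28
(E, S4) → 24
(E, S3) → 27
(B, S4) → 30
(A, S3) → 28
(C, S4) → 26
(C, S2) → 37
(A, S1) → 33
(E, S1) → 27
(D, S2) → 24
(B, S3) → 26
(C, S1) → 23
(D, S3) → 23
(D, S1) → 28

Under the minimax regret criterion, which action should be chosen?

Column bests: S1=33, S2=37, S3=34, S4=35.
A regrets: 0, 8, 6, 11 → max 11
B regrets: 1, 9, 8, 5 → max 9
C regrets: 10, 0, 0, 9 → max 10
D regrets: 5, 13, 11, 0 → max 13
E regrets: 6, 4, 7, 11 → max 11
Smallest max regret = 9 → B.

B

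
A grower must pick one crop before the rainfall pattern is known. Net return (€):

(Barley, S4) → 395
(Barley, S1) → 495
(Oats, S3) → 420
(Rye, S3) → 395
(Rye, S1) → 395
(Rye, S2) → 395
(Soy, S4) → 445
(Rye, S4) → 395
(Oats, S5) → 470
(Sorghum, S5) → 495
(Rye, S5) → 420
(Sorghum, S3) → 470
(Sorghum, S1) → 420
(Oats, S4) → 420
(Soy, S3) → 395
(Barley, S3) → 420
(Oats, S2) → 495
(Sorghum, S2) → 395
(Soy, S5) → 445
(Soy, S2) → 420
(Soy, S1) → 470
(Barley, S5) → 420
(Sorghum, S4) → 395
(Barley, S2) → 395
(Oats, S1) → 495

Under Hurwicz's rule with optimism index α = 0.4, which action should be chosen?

Rye: 0.4·420 + 0.6·395 = 405
Sorghum: 0.4·495 + 0.6·395 = 435
Barley: 0.4·495 + 0.6·395 = 435
Soy: 0.4·470 + 0.6·395 = 425
Oats: 0.4·495 + 0.6·420 = 450
Highest Hurwicz score = 450 → Oats.

Oats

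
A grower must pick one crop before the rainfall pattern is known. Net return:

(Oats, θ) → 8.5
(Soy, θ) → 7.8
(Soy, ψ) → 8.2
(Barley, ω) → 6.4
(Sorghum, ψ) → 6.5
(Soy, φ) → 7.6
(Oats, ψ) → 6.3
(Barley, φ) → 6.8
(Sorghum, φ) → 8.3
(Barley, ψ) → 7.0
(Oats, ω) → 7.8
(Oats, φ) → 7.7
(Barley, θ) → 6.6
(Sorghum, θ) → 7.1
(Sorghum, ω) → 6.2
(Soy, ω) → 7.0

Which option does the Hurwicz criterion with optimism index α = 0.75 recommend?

Oats

Soy: 0.75·8.2 + 0.25·7.0 = 7.9
Oats: 0.75·8.5 + 0.25·6.3 = 7.95
Sorghum: 0.75·8.3 + 0.25·6.2 = 7.775
Barley: 0.75·7.0 + 0.25·6.4 = 6.85
Highest Hurwicz score = 7.95 → Oats.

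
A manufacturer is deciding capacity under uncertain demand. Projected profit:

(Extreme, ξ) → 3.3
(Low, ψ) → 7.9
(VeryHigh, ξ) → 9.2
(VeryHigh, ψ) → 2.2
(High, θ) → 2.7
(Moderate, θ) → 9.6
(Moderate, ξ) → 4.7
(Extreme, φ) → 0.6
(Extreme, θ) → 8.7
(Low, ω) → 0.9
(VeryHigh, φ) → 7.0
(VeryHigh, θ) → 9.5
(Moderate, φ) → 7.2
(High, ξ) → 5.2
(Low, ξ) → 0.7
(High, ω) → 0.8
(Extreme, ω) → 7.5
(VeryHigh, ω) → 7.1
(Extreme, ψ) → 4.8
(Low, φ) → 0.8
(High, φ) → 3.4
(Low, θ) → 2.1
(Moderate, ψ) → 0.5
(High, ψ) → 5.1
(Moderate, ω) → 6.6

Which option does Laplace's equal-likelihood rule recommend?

Row averages: Low=2.48, Moderate=5.72, High=3.44, VeryHigh=7, Extreme=4.98
Highest average = 7 → VeryHigh.

VeryHigh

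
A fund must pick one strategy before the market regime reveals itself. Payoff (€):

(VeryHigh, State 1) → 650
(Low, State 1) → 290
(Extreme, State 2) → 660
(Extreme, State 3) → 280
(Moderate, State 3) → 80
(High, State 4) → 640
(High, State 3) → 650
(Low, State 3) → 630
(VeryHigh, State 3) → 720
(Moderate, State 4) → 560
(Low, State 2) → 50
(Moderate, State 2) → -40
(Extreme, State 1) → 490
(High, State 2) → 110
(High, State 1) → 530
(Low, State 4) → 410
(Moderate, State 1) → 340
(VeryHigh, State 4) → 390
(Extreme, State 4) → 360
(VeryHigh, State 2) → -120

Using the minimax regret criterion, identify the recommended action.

Column bests: State 1=650, State 2=660, State 3=720, State 4=640.
Low regrets: 360, 610, 90, 230 → max 610
Moderate regrets: 310, 700, 640, 80 → max 700
High regrets: 120, 550, 70, 0 → max 550
VeryHigh regrets: 0, 780, 0, 250 → max 780
Extreme regrets: 160, 0, 440, 280 → max 440
Smallest max regret = 440 → Extreme.

Extreme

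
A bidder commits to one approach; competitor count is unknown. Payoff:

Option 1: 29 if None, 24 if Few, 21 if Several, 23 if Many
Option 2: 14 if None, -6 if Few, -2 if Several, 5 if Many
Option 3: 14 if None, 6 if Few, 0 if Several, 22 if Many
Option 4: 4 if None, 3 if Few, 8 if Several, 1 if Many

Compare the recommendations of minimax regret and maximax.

Column bests: None=29, Few=24, Several=21, Many=23.
Option 1 regrets: 0, 0, 0, 0 → max 0
Option 2 regrets: 15, 30, 23, 18 → max 30
Option 3 regrets: 15, 18, 21, 1 → max 21
Option 4 regrets: 25, 21, 13, 22 → max 25
Smallest max regret = 0 → Option 1.
Row maxima: Option 1=29, Option 2=14, Option 3=22, Option 4=8
Best best-case = 29 → Option 1.

minimax regret → Option 1; maximax → Option 1 (agree)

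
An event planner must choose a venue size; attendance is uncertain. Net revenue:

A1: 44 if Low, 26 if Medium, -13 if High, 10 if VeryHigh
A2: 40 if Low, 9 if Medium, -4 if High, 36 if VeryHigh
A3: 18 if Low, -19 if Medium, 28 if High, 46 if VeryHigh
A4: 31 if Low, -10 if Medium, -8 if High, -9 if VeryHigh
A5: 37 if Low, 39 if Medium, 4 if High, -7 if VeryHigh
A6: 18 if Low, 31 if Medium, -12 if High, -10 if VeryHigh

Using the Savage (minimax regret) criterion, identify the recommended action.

A2

Column bests: Low=44, Medium=39, High=28, VeryHigh=46.
A1 regrets: 0, 13, 41, 36 → max 41
A2 regrets: 4, 30, 32, 10 → max 32
A3 regrets: 26, 58, 0, 0 → max 58
A4 regrets: 13, 49, 36, 55 → max 55
A5 regrets: 7, 0, 24, 53 → max 53
A6 regrets: 26, 8, 40, 56 → max 56
Smallest max regret = 32 → A2.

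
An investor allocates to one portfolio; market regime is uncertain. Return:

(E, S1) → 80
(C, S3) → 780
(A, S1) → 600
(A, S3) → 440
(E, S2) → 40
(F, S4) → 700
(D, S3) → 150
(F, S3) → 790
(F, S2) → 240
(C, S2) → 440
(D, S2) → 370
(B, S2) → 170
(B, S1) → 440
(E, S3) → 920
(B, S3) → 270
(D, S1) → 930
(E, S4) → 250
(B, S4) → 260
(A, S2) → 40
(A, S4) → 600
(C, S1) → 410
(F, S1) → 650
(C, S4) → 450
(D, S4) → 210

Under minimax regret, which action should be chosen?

Column bests: S1=930, S2=440, S3=920, S4=700.
A regrets: 330, 400, 480, 100 → max 480
B regrets: 490, 270, 650, 440 → max 650
C regrets: 520, 0, 140, 250 → max 520
D regrets: 0, 70, 770, 490 → max 770
E regrets: 850, 400, 0, 450 → max 850
F regrets: 280, 200, 130, 0 → max 280
Smallest max regret = 280 → F.

F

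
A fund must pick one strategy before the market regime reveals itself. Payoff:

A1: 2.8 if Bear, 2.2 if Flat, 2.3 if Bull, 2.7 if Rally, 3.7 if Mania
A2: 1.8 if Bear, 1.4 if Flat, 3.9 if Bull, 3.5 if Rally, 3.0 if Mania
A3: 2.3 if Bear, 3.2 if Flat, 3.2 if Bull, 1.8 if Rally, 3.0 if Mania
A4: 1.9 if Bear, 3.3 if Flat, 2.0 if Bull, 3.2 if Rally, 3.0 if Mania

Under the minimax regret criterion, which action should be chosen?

Column bests: Bear=2.8, Flat=3.3, Bull=3.9, Rally=3.5, Mania=3.7.
A1 regrets: 0.0, 1.1, 1.6, 0.8, 0.0 → max 1.6
A2 regrets: 1.0, 1.9, 0.0, 0.0, 0.7 → max 1.9
A3 regrets: 0.5, 0.1, 0.7, 1.7, 0.7 → max 1.7
A4 regrets: 0.9, 0.0, 1.9, 0.3, 0.7 → max 1.9
Smallest max regret = 1.6 → A1.

A1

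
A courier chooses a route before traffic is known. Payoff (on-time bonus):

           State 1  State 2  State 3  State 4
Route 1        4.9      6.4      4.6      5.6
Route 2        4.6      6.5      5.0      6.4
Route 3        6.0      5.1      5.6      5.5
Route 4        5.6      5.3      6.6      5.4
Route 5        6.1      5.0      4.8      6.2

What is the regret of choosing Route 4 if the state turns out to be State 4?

Best payoff under State 4 is 6.4.
Regret = 6.4 − 5.4 = 1.0.

1.0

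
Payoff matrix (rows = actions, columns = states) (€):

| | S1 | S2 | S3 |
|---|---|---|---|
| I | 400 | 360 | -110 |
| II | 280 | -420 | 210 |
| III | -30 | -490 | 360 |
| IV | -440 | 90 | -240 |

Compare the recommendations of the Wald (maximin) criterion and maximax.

Row minima: I=-110, II=-420, III=-490, IV=-440
Best worst-case = -110 → I.
Row maxima: I=400, II=280, III=360, IV=90
Best best-case = 400 → I.

maximin → I; maximax → I (agree)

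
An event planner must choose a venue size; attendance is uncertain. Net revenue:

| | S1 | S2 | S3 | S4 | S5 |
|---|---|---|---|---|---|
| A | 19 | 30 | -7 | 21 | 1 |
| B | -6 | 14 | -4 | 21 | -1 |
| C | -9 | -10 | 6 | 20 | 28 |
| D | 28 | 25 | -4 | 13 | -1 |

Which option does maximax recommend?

A

Row maxima: A=30, B=21, C=28, D=28
Best best-case = 30 → A.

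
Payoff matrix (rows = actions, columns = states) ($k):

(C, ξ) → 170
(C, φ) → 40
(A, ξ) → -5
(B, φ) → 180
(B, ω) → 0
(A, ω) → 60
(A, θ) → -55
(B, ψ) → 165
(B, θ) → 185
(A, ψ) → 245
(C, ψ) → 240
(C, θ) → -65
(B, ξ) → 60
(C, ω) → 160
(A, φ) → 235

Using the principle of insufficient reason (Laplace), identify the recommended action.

Row averages: A=96, B=118, C=109
Highest average = 118 → B.

B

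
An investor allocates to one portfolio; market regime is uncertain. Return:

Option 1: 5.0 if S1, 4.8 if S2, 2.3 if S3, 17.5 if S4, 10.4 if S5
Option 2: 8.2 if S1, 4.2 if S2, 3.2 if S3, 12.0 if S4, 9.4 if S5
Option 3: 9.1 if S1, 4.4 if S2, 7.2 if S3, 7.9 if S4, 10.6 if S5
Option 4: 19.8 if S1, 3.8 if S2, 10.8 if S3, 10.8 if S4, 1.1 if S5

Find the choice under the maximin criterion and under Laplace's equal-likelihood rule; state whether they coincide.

maximin → Option 3; laplace → Option 4 (disagree)

Row minima: Option 1=2.3, Option 2=3.2, Option 3=4.4, Option 4=1.1
Best worst-case = 4.4 → Option 3.
Row averages: Option 1=8, Option 2=7.4, Option 3=7.84, Option 4=9.26
Highest average = 9.26 → Option 4.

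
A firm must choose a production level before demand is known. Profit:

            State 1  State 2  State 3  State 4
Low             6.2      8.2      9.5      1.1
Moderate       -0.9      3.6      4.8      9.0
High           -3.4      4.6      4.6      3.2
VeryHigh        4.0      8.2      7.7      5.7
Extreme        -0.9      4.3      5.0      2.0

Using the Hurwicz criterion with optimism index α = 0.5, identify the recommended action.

Low: 0.5·9.5 + 0.5·1.1 = 5.3
Moderate: 0.5·9.0 + 0.5·(-0.9) = 4.05
High: 0.5·4.6 + 0.5·(-3.4) = 0.6
VeryHigh: 0.5·8.2 + 0.5·4.0 = 6.1
Extreme: 0.5·5.0 + 0.5·(-0.9) = 2.05
Highest Hurwicz score = 6.1 → VeryHigh.

VeryHigh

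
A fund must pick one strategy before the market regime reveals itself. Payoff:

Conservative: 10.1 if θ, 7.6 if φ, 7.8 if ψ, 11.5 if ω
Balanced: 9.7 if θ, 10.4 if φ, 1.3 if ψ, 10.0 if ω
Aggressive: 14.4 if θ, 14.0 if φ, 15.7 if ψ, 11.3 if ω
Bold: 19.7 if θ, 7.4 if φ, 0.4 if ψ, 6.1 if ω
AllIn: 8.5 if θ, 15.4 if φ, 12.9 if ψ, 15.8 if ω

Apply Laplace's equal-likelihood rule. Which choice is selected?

Aggressive

Row averages: Conservative=9.25, Balanced=7.85, Aggressive=13.85, Bold=8.4, AllIn=13.15
Highest average = 13.85 → Aggressive.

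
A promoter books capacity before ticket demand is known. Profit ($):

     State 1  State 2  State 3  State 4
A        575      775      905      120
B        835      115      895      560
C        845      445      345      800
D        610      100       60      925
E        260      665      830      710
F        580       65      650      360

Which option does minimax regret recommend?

C

Column bests: State 1=845, State 2=775, State 3=905, State 4=925.
A regrets: 270, 0, 0, 805 → max 805
B regrets: 10, 660, 10, 365 → max 660
C regrets: 0, 330, 560, 125 → max 560
D regrets: 235, 675, 845, 0 → max 845
E regrets: 585, 110, 75, 215 → max 585
F regrets: 265, 710, 255, 565 → max 710
Smallest max regret = 560 → C.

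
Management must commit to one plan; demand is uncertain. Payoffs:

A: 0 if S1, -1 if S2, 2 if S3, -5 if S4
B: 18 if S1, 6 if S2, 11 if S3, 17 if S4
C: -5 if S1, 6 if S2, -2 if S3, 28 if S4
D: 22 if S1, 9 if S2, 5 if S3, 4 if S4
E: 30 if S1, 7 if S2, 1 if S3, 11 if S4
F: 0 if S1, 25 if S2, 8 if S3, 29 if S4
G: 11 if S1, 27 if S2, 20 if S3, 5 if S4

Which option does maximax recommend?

E

Row maxima: A=2, B=18, C=28, D=22, E=30, F=29, G=27
Best best-case = 30 → E.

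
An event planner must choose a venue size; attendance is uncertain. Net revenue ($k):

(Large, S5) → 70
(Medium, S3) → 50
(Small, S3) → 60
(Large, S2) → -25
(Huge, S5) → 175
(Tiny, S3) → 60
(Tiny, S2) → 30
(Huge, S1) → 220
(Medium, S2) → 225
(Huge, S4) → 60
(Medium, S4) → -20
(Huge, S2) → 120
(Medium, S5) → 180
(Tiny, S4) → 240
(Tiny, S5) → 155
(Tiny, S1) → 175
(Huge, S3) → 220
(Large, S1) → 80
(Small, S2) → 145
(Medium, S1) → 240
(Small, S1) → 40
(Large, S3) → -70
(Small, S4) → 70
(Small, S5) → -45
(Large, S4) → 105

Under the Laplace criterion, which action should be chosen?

Row averages: Tiny=132, Small=54, Medium=135, Large=32, Huge=159
Highest average = 159 → Huge.

Huge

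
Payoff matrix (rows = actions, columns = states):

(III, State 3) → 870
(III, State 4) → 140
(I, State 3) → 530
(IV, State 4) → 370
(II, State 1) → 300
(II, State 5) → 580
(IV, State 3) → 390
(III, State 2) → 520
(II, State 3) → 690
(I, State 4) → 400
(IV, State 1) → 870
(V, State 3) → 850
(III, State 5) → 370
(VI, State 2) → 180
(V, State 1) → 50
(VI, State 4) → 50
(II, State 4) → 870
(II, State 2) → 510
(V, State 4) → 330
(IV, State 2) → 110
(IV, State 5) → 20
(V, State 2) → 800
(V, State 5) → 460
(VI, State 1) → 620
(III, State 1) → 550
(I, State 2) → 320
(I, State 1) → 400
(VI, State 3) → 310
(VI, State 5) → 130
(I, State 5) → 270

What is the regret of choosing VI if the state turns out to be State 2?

Best payoff under State 2 is 800.
Regret = 800 − 180 = 620.

620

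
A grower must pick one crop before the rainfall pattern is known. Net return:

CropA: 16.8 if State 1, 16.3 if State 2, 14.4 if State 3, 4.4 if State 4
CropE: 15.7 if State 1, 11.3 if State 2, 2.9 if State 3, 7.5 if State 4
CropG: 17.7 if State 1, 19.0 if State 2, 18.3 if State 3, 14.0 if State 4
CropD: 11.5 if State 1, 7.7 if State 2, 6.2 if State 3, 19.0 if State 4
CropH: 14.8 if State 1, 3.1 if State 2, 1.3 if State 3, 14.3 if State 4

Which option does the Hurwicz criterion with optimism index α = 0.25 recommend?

CropA: 0.25·16.8 + 0.75·4.4 = 7.5
CropE: 0.25·15.7 + 0.75·2.9 = 6.1
CropG: 0.25·19.0 + 0.75·14.0 = 15.25
CropD: 0.25·19.0 + 0.75·6.2 = 9.4
CropH: 0.25·14.8 + 0.75·1.3 = 4.675
Highest Hurwicz score = 15.25 → CropG.

CropG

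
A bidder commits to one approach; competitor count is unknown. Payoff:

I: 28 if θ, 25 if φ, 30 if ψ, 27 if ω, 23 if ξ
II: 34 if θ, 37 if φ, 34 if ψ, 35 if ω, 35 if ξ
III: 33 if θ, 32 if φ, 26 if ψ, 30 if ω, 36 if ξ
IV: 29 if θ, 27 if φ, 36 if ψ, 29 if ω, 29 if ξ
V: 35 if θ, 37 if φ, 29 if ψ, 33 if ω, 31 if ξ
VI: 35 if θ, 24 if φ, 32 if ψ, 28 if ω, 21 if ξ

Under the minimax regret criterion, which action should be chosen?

II

Column bests: θ=35, φ=37, ψ=36, ω=35, ξ=36.
I regrets: 7, 12, 6, 8, 13 → max 13
II regrets: 1, 0, 2, 0, 1 → max 2
III regrets: 2, 5, 10, 5, 0 → max 10
IV regrets: 6, 10, 0, 6, 7 → max 10
V regrets: 0, 0, 7, 2, 5 → max 7
VI regrets: 0, 13, 4, 7, 15 → max 15
Smallest max regret = 2 → II.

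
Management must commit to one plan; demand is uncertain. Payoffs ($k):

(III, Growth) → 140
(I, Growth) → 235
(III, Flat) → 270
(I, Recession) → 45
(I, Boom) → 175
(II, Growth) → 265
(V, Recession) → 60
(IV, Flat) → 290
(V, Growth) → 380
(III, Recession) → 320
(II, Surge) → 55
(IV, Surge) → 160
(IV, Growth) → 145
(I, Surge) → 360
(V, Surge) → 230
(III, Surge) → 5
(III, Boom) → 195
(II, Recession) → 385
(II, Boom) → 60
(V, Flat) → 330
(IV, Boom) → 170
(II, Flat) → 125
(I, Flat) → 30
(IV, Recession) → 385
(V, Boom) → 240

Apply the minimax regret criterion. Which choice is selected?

Column bests: Recession=385, Flat=330, Growth=380, Boom=240, Surge=360.
I regrets: 340, 300, 145, 65, 0 → max 340
II regrets: 0, 205, 115, 180, 305 → max 305
III regrets: 65, 60, 240, 45, 355 → max 355
IV regrets: 0, 40, 235, 70, 200 → max 235
V regrets: 325, 0, 0, 0, 130 → max 325
Smallest max regret = 235 → IV.

IV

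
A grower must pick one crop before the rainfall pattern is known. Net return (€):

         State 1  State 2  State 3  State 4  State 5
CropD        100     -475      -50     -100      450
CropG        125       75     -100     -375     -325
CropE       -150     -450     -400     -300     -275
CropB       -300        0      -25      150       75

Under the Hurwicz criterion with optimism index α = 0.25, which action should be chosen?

CropB

CropD: 0.25·450 + 0.75·(-475) = -243.75
CropG: 0.25·125 + 0.75·(-375) = -250
CropE: 0.25·(-150) + 0.75·(-450) = -375
CropB: 0.25·150 + 0.75·(-300) = -187.5
Highest Hurwicz score = -187.5 → CropB.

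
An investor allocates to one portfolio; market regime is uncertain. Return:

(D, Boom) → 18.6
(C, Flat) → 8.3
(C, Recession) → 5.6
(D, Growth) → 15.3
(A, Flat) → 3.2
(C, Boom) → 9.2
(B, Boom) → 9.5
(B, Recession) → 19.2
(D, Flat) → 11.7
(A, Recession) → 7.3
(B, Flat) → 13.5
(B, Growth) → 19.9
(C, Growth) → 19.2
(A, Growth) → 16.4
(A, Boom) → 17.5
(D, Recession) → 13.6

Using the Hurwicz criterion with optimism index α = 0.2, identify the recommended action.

D

A: 0.2·17.5 + 0.8·3.2 = 6.06
B: 0.2·19.9 + 0.8·9.5 = 11.58
C: 0.2·19.2 + 0.8·5.6 = 8.32
D: 0.2·18.6 + 0.8·11.7 = 13.08
Highest Hurwicz score = 13.08 → D.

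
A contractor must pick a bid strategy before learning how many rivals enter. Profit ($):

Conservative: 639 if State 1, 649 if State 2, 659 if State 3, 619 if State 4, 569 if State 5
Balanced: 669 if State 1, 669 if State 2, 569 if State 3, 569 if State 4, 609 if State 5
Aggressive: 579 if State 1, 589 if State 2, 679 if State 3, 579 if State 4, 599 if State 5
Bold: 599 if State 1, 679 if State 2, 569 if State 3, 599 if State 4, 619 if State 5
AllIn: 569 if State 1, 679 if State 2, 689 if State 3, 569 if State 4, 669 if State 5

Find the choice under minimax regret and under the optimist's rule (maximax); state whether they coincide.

minimax regret → Aggressive; maximax → AllIn (disagree)

Column bests: State 1=669, State 2=679, State 3=689, State 4=619, State 5=669.
Conservative regrets: 30, 30, 30, 0, 100 → max 100
Balanced regrets: 0, 10, 120, 50, 60 → max 120
Aggressive regrets: 90, 90, 10, 40, 70 → max 90
Bold regrets: 70, 0, 120, 20, 50 → max 120
AllIn regrets: 100, 0, 0, 50, 0 → max 100
Smallest max regret = 90 → Aggressive.
Row maxima: Conservative=659, Balanced=669, Aggressive=679, Bold=679, AllIn=689
Best best-case = 689 → AllIn.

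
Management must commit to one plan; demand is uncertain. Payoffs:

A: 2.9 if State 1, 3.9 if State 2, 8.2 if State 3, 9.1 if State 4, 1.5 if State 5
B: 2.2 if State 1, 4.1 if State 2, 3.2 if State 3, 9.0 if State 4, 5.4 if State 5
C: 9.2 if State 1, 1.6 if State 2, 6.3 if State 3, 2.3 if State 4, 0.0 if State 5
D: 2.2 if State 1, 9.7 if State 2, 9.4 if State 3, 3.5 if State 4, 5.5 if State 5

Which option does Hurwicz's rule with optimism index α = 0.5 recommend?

A: 0.5·9.1 + 0.5·1.5 = 5.3
B: 0.5·9.0 + 0.5·2.2 = 5.6
C: 0.5·9.2 + 0.5·0.0 = 4.6
D: 0.5·9.7 + 0.5·2.2 = 5.95
Highest Hurwicz score = 5.95 → D.

D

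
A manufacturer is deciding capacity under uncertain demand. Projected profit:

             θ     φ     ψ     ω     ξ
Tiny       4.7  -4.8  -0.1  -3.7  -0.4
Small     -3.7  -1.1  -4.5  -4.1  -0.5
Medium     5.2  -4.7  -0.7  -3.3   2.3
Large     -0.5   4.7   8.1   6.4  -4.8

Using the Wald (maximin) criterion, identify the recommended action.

Small

Row minima: Tiny=-4.8, Small=-4.5, Medium=-4.7, Large=-4.8
Best worst-case = -4.5 → Small.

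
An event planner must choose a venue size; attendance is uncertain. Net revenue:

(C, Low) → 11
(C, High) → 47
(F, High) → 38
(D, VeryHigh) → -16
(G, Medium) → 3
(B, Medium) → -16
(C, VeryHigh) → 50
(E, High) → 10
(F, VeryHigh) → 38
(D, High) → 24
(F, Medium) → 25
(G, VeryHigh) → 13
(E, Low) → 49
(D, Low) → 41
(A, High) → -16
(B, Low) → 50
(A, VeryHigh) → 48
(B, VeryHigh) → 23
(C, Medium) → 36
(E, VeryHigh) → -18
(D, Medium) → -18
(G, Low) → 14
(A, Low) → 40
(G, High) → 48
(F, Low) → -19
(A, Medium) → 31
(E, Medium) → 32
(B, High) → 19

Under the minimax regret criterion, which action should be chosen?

Column bests: Low=50, Medium=36, High=48, VeryHigh=50.
A regrets: 10, 5, 64, 2 → max 64
B regrets: 0, 52, 29, 27 → max 52
C regrets: 39, 0, 1, 0 → max 39
D regrets: 9, 54, 24, 66 → max 66
E regrets: 1, 4, 38, 68 → max 68
F regrets: 69, 11, 10, 12 → max 69
G regrets: 36, 33, 0, 37 → max 37
Smallest max regret = 37 → G.

G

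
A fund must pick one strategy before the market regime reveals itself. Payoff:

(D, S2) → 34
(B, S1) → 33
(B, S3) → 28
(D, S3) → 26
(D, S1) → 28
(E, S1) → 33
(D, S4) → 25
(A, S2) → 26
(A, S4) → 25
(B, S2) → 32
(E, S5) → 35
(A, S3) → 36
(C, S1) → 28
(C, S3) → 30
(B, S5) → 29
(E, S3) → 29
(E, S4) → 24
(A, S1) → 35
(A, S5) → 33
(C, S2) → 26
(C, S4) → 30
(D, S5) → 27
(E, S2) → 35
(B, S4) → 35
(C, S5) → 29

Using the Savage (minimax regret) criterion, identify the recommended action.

B

Column bests: S1=35, S2=35, S3=36, S4=35, S5=35.
A regrets: 0, 9, 0, 10, 2 → max 10
B regrets: 2, 3, 8, 0, 6 → max 8
C regrets: 7, 9, 6, 5, 6 → max 9
D regrets: 7, 1, 10, 10, 8 → max 10
E regrets: 2, 0, 7, 11, 0 → max 11
Smallest max regret = 8 → B.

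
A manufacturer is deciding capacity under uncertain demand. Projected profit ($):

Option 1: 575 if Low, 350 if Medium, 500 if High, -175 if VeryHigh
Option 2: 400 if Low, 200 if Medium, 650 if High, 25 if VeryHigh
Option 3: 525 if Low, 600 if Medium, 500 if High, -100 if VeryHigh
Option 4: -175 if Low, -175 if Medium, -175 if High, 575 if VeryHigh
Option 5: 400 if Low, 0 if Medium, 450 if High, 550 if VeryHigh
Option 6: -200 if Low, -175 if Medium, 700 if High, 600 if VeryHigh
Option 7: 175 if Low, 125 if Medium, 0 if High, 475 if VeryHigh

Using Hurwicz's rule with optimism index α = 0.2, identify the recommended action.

Option 1: 0.2·575 + 0.8·(-175) = -25
Option 2: 0.2·650 + 0.8·25 = 150
Option 3: 0.2·600 + 0.8·(-100) = 40
Option 4: 0.2·575 + 0.8·(-175) = -25
Option 5: 0.2·550 + 0.8·0 = 110
Option 6: 0.2·700 + 0.8·(-200) = -20
Option 7: 0.2·475 + 0.8·0 = 95
Highest Hurwicz score = 150 → Option 2.

Option 2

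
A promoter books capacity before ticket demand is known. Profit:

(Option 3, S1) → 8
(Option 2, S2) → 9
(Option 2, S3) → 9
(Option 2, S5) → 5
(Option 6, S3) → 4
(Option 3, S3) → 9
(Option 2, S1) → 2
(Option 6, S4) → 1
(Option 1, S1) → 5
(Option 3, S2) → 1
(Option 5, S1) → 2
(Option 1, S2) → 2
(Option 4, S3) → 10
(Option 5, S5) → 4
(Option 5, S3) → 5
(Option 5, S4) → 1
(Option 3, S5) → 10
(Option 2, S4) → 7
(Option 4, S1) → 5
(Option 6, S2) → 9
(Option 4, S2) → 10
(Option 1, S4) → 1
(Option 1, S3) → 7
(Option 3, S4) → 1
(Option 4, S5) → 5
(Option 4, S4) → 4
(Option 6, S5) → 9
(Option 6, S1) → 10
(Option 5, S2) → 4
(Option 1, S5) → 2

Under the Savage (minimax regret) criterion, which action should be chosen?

Column bests: S1=10, S2=10, S3=10, S4=7, S5=10.
Option 1 regrets: 5, 8, 3, 6, 8 → max 8
Option 2 regrets: 8, 1, 1, 0, 5 → max 8
Option 3 regrets: 2, 9, 1, 6, 0 → max 9
Option 4 regrets: 5, 0, 0, 3, 5 → max 5
Option 5 regrets: 8, 6, 5, 6, 6 → max 8
Option 6 regrets: 0, 1, 6, 6, 1 → max 6
Smallest max regret = 5 → Option 4.

Option 4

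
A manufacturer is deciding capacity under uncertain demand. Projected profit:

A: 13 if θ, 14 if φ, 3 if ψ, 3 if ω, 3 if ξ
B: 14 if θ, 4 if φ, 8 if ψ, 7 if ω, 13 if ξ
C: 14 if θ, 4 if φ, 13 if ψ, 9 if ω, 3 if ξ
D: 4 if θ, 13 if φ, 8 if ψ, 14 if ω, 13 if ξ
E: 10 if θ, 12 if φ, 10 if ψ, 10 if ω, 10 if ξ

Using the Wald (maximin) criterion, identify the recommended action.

Row minima: A=3, B=4, C=3, D=4, E=10
Best worst-case = 10 → E.

E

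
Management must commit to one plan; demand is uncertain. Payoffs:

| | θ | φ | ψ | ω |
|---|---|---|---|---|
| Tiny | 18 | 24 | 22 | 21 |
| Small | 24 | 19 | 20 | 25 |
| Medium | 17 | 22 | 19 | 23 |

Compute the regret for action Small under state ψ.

Best payoff under ψ is 22.
Regret = 22 − 20 = 2.

2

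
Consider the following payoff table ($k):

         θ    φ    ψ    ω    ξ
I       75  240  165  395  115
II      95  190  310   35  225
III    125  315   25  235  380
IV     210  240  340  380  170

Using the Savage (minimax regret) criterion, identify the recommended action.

Column bests: θ=210, φ=315, ψ=340, ω=395, ξ=380.
I regrets: 135, 75, 175, 0, 265 → max 265
II regrets: 115, 125, 30, 360, 155 → max 360
III regrets: 85, 0, 315, 160, 0 → max 315
IV regrets: 0, 75, 0, 15, 210 → max 210
Smallest max regret = 210 → IV.

IV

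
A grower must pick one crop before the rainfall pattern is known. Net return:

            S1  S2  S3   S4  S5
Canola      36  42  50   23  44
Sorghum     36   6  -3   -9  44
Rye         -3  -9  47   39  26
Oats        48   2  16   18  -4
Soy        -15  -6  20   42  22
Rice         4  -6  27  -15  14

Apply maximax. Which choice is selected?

Canola

Row maxima: Canola=50, Sorghum=44, Rye=47, Oats=48, Soy=42, Rice=27
Best best-case = 50 → Canola.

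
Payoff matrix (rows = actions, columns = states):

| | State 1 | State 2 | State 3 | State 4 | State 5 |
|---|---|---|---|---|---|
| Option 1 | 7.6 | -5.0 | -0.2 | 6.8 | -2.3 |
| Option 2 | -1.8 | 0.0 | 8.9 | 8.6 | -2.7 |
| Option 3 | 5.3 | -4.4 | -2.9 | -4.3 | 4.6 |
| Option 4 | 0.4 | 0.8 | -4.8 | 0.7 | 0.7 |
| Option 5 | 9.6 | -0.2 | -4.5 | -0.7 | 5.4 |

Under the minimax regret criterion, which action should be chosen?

Option 1

Column bests: State 1=9.6, State 2=0.8, State 3=8.9, State 4=8.6, State 5=5.4.
Option 1 regrets: 2.0, 5.8, 9.1, 1.8, 7.7 → max 9.1
Option 2 regrets: 11.4, 0.8, 0.0, 0.0, 8.1 → max 11.4
Option 3 regrets: 4.3, 5.2, 11.8, 12.9, 0.8 → max 12.9
Option 4 regrets: 9.2, 0.0, 13.7, 7.9, 4.7 → max 13.7
Option 5 regrets: 0.0, 1.0, 13.4, 9.3, 0.0 → max 13.4
Smallest max regret = 9.1 → Option 1.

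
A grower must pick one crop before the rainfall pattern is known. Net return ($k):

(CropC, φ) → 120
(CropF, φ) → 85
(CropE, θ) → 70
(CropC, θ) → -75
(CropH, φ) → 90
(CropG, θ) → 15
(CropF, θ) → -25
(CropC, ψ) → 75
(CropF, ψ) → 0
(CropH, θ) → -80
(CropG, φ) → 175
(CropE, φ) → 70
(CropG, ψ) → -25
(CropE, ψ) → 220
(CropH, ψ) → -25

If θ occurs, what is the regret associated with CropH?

Best payoff under θ is 70.
Regret = 70 − (-80) = 150.

150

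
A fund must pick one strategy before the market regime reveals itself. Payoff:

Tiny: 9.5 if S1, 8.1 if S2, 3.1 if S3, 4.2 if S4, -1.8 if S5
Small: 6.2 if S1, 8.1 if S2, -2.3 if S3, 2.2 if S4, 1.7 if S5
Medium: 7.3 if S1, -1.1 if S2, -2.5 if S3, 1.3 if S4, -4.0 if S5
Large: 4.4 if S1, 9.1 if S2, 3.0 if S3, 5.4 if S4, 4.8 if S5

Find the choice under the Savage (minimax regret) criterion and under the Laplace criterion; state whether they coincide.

minimax regret → Large; laplace → Large (agree)

Column bests: S1=9.5, S2=9.1, S3=3.1, S4=5.4, S5=4.8.
Tiny regrets: 0.0, 1.0, 0.0, 1.2, 6.6 → max 6.6
Small regrets: 3.3, 1.0, 5.4, 3.2, 3.1 → max 5.4
Medium regrets: 2.2, 10.2, 5.6, 4.1, 8.8 → max 10.2
Large regrets: 5.1, 0.0, 0.1, 0.0, 0.0 → max 5.1
Smallest max regret = 5.1 → Large.
Row averages: Tiny=4.62, Small=3.18, Medium=0.2, Large=5.34
Highest average = 5.34 → Large.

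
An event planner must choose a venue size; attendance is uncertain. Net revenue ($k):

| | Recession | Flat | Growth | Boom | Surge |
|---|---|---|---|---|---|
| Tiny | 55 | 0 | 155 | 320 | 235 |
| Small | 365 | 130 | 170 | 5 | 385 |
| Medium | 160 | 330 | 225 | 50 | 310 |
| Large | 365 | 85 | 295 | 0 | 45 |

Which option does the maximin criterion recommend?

Row minima: Tiny=0, Small=5, Medium=50, Large=0
Best worst-case = 50 → Medium.

Medium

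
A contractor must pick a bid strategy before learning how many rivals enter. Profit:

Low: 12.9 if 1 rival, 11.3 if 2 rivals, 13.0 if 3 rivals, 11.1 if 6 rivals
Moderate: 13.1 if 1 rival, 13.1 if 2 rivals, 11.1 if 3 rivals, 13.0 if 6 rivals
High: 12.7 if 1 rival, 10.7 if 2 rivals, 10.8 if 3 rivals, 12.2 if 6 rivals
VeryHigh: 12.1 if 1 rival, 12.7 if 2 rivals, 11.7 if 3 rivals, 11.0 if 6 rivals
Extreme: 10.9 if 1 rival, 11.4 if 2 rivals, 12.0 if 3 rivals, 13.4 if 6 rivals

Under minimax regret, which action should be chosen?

Column bests: 1 rival=13.1, 2 rivals=13.1, 3 rivals=13.0, 6 rivals=13.4.
Low regrets: 0.2, 1.8, 0.0, 2.3 → max 2.3
Moderate regrets: 0.0, 0.0, 1.9, 0.4 → max 1.9
High regrets: 0.4, 2.4, 2.2, 1.2 → max 2.4
VeryHigh regrets: 1.0, 0.4, 1.3, 2.4 → max 2.4
Extreme regrets: 2.2, 1.7, 1.0, 0.0 → max 2.2
Smallest max regret = 1.9 → Moderate.

Moderate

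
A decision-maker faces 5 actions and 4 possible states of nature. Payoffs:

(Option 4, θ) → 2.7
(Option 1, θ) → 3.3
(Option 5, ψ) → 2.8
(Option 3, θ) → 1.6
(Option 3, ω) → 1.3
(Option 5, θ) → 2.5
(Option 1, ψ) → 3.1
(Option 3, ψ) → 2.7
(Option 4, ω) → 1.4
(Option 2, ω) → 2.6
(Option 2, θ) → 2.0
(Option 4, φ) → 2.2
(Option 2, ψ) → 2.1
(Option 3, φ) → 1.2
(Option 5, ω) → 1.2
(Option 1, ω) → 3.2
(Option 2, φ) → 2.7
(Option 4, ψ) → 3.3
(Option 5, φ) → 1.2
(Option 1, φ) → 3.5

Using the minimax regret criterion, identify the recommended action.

Column bests: θ=3.3, φ=3.5, ψ=3.3, ω=3.2.
Option 1 regrets: 0.0, 0.0, 0.2, 0.0 → max 0.2
Option 2 regrets: 1.3, 0.8, 1.2, 0.6 → max 1.3
Option 3 regrets: 1.7, 2.3, 0.6, 1.9 → max 2.3
Option 4 regrets: 0.6, 1.3, 0.0, 1.8 → max 1.8
Option 5 regrets: 0.8, 2.3, 0.5, 2.0 → max 2.3
Smallest max regret = 0.2 → Option 1.

Option 1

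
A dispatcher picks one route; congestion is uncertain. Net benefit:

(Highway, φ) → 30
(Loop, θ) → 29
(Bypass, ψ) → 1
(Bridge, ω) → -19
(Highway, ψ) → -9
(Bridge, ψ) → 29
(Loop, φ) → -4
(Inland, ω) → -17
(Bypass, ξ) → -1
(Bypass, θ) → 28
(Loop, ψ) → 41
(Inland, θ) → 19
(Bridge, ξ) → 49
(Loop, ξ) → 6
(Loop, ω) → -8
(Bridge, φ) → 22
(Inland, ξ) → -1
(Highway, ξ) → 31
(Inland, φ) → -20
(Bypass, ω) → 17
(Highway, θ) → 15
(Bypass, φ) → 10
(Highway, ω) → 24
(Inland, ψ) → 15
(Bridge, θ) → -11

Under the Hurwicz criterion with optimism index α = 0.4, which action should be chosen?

Bridge: 0.4·49 + 0.6·(-19) = 8.2
Inland: 0.4·19 + 0.6·(-20) = -4.4
Loop: 0.4·41 + 0.6·(-8) = 11.6
Highway: 0.4·31 + 0.6·(-9) = 7
Bypass: 0.4·28 + 0.6·(-1) = 10.6
Highest Hurwicz score = 11.6 → Loop.

Loop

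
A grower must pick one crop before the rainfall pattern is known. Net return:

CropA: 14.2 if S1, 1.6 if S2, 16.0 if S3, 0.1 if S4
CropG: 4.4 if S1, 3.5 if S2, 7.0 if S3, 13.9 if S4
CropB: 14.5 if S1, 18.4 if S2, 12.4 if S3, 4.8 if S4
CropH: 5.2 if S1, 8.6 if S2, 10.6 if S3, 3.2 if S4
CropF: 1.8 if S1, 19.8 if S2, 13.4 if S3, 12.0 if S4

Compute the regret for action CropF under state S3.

Best payoff under S3 is 16.0.
Regret = 16.0 − 13.4 = 2.6.

2.6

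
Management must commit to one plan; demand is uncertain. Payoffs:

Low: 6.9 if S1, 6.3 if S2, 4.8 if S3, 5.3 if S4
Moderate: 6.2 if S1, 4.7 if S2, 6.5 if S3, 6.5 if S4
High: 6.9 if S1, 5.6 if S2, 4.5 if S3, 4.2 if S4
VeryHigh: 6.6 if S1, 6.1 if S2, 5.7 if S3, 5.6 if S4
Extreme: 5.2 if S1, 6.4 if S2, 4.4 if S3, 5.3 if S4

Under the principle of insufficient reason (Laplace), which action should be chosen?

VeryHigh

Row averages: Low=5.825, Moderate=5.975, High=5.3, VeryHigh=6, Extreme=5.325
Highest average = 6 → VeryHigh.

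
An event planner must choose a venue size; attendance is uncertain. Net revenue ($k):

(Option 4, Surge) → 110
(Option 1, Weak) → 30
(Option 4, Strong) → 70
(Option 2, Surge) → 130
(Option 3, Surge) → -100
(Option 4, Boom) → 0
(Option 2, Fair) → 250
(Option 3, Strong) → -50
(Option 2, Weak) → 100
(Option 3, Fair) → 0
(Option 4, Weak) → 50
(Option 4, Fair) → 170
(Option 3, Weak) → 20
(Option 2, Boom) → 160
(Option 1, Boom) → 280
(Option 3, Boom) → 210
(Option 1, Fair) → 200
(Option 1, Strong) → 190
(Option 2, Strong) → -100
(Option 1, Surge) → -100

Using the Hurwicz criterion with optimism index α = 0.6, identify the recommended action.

Option 1

Option 1: 0.6·280 + 0.4·(-100) = 128
Option 2: 0.6·250 + 0.4·(-100) = 110
Option 3: 0.6·210 + 0.4·(-100) = 86
Option 4: 0.6·170 + 0.4·0 = 102
Highest Hurwicz score = 128 → Option 1.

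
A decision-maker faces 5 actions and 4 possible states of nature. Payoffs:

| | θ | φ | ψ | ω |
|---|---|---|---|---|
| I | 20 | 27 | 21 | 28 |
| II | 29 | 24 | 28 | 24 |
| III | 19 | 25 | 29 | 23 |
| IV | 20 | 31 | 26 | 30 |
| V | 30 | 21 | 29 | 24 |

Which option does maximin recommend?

Row minima: I=20, II=24, III=19, IV=20, V=21
Best worst-case = 24 → II.

II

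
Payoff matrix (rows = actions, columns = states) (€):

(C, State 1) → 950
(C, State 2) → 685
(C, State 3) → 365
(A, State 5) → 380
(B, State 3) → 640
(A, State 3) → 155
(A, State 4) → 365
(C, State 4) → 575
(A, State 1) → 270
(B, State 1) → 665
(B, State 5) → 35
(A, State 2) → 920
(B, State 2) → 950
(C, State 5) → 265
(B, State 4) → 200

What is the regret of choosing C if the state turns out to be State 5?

115

Best payoff under State 5 is 380.
Regret = 380 − 265 = 115.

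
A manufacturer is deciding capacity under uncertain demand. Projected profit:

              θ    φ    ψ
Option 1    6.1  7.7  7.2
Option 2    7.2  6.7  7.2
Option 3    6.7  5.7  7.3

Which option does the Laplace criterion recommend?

Option 2

Row averages: Option 1=7, Option 2=211/30, Option 3=197/30
Highest average = 211/30 → Option 2.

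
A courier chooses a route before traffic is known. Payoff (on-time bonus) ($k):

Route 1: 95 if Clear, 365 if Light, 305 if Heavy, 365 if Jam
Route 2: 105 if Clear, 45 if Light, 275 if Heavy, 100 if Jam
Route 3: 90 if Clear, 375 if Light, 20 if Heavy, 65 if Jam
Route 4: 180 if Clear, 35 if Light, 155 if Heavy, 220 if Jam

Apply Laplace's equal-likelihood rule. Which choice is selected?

Route 1

Row averages: Route 1=282.5, Route 2=131.25, Route 3=137.5, Route 4=147.5
Highest average = 282.5 → Route 1.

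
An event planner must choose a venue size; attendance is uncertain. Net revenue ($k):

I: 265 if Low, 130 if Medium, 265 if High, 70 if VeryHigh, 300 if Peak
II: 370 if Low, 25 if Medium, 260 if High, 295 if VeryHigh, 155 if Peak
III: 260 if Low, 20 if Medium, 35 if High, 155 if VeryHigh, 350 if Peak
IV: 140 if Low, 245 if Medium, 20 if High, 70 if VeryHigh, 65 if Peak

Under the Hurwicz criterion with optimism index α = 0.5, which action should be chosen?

I: 0.5·300 + 0.5·70 = 185
II: 0.5·370 + 0.5·25 = 197.5
III: 0.5·350 + 0.5·20 = 185
IV: 0.5·245 + 0.5·20 = 132.5
Highest Hurwicz score = 197.5 → II.

II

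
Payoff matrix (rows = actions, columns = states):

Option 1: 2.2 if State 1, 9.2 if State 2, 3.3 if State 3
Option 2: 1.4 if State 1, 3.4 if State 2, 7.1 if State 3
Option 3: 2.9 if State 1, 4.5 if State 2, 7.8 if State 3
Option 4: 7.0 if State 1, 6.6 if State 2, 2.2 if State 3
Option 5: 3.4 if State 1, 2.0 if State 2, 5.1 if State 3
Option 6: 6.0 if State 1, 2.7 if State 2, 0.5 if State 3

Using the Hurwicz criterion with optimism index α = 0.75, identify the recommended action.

Option 1

Option 1: 0.75·9.2 + 0.25·2.2 = 7.45
Option 2: 0.75·7.1 + 0.25·1.4 = 5.675
Option 3: 0.75·7.8 + 0.25·2.9 = 6.575
Option 4: 0.75·7.0 + 0.25·2.2 = 5.8
Option 5: 0.75·5.1 + 0.25·2.0 = 4.325
Option 6: 0.75·6.0 + 0.25·0.5 = 4.625
Highest Hurwicz score = 7.45 → Option 1.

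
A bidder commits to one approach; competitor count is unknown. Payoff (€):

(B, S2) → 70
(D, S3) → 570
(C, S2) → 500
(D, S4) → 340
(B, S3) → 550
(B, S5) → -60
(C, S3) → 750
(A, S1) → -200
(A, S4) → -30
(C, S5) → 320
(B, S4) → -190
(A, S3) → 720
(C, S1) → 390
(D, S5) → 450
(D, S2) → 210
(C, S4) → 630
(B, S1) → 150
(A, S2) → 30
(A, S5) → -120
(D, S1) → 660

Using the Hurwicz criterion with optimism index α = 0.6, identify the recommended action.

C

A: 0.6·720 + 0.4·(-200) = 352
B: 0.6·550 + 0.4·(-190) = 254
C: 0.6·750 + 0.4·320 = 578
D: 0.6·660 + 0.4·210 = 480
Highest Hurwicz score = 578 → C.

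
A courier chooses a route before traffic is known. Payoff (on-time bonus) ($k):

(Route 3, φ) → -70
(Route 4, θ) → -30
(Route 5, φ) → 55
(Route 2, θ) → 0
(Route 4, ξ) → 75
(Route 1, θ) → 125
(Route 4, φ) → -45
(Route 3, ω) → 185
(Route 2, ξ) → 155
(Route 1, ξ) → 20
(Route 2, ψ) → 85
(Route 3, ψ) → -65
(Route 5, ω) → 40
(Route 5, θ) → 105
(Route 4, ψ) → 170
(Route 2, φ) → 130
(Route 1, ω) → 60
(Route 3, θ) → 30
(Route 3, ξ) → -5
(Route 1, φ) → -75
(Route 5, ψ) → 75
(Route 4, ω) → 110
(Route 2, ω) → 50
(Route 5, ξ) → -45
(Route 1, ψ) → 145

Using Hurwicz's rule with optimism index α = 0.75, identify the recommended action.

Route 3

Route 1: 0.75·145 + 0.25·(-75) = 90
Route 2: 0.75·155 + 0.25·0 = 116.25
Route 3: 0.75·185 + 0.25·(-70) = 121.25
Route 4: 0.75·170 + 0.25·(-45) = 116.25
Route 5: 0.75·105 + 0.25·(-45) = 67.5
Highest Hurwicz score = 121.25 → Route 3.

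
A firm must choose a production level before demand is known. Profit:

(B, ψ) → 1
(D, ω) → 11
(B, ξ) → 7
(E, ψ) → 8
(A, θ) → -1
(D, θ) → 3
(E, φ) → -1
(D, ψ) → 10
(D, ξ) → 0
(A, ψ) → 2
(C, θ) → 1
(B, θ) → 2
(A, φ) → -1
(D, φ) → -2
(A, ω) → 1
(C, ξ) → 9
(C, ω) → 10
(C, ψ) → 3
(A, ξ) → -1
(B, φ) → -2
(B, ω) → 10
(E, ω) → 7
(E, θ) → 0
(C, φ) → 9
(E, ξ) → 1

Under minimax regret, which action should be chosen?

Column bests: θ=3, φ=9, ψ=10, ω=11, ξ=9.
A regrets: 4, 10, 8, 10, 10 → max 10
B regrets: 1, 11, 9, 1, 2 → max 11
C regrets: 2, 0, 7, 1, 0 → max 7
D regrets: 0, 11, 0, 0, 9 → max 11
E regrets: 3, 10, 2, 4, 8 → max 10
Smallest max regret = 7 → C.

C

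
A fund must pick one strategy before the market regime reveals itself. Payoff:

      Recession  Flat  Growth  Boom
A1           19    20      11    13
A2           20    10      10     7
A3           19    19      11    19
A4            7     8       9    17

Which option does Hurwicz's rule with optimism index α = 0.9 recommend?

A1: 0.9·20 + 0.1·11 = 19.1
A2: 0.9·20 + 0.1·7 = 18.7
A3: 0.9·19 + 0.1·11 = 18.2
A4: 0.9·17 + 0.1·7 = 16
Highest Hurwicz score = 19.1 → A1.

A1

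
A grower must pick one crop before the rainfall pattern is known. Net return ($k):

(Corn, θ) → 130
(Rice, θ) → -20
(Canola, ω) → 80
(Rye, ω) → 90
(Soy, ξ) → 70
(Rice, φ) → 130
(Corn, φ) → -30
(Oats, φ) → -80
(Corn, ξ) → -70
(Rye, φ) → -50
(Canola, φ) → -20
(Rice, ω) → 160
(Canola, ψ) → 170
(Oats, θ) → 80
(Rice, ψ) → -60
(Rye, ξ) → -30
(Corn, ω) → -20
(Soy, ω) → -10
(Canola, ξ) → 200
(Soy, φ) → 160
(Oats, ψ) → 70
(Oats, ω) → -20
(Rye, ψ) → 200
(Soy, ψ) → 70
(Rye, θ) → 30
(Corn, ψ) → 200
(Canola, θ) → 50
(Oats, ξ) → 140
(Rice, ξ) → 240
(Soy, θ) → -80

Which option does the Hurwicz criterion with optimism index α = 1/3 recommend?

Canola

Rice: 1/3·240 + 2/3·(-60) = 40
Rye: 1/3·200 + 2/3·(-50) = 100/3
Corn: 1/3·200 + 2/3·(-70) = 20
Canola: 1/3·200 + 2/3·(-20) = 160/3
Soy: 1/3·160 + 2/3·(-80) = 0
Oats: 1/3·140 + 2/3·(-80) = -20/3
Highest Hurwicz score = 160/3 → Canola.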